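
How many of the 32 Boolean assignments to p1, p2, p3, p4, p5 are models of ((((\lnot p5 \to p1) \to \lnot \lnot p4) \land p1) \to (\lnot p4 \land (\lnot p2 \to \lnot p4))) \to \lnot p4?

Initial set: {(((((\lnot p5 \to p1) \to \lnot \lnot p4) \land p1) \to (\lnot p4 \land (\lnot p2 \to \lnot p4))) \to \lnot p4)}.
(((((\lnot p5 \to p1) \to \lnot \lnot p4) \land p1) \to (\lnot p4 \land (\lnot p2 \to \lnot p4))) \to \lnot p4): β-rule — branch into \lnot ((((\lnot p5 \to p1) \to \lnot \lnot p4) \land p1) \to (\lnot p4 \land (\lnot p2 \to \lnot p4)))  //  \lnot p4.
  branch 1 (add \lnot ((((\lnot p5 \to p1) \to \lnot \lnot p4) \land p1) \to (\lnot p4 \land (\lnot p2 \to \lnot p4)))):
    \lnot ((((\lnot p5 \to p1) \to \lnot \lnot p4) \land p1) \to (\lnot p4 \land (\lnot p2 \to \lnot p4))): α-rule — add (((\lnot p5 \to p1) \to \lnot \lnot p4) \land p1), \lnot (\lnot p4 \land (\lnot p2 \to \lnot p4)).
    (((\lnot p5 \to p1) \to \lnot \lnot p4) \land p1): α-rule — add ((\lnot p5 \to p1) \to \lnot \lnot p4), p1.
    \lnot (\lnot p4 \land (\lnot p2 \to \lnot p4)): β-rule — branch into \lnot \lnot p4  //  \lnot (\lnot p2 \to \lnot p4).
      branch 1.1 (add \lnot \lnot p4):
        ((\lnot p5 \to p1) \to \lnot \lnot p4): β-rule — branch into \lnot (\lnot p5 \to p1)  //  \lnot \lnot p4.
          branch 1.1.1 (add \lnot (\lnot p5 \to p1)):
            \lnot (\lnot p5 \to p1): α-rule — add \lnot p5, \lnot p1.
            × closes — contains both p1 and \lnot p1.
          branch 1.1.2 (add \lnot \lnot p4):
            \lnot \lnot p4: drop double negation, giving p4.
            ○ open, literals {p1=T, p4=T}.
      branch 1.2 (add \lnot (\lnot p2 \to \lnot p4)):
        \lnot (\lnot p2 \to \lnot p4): α-rule — add \lnot p2, \lnot \lnot p4.
        ((\lnot p5 \to p1) \to \lnot \lnot p4): β-rule — branch into \lnot (\lnot p5 \to p1)  //  \lnot \lnot p4.
          branch 1.2.1 (add \lnot (\lnot p5 \to p1)):
            \lnot (\lnot p5 \to p1): α-rule — add \lnot p5, \lnot p1.
            × closes — contains both p1 and \lnot p1.
          branch 1.2.2 (add \lnot \lnot p4):
            \lnot \lnot p4: drop double negation, giving p4.
            ○ open, literals {p1=T, p2=F, p4=T}.
  branch 2 (add \lnot p4):
    ○ open, literals {p4=F}.
2 branches closed, 3 open.
Each open branch fixes some atoms; the unmentioned ones are free. Counting distinct full assignments: branch {p1=T, p4=T} (p2, p3, p5) contributes 8 new; branch {p1=T, p2=F, p4=T} (p3, p5) contributes 0 new; branch {p4=F} (p1, p2, p3, p5) contributes 16 new. Total: 24.

24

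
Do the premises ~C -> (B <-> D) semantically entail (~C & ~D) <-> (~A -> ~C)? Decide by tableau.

No

Initial set: {(~C -> (B <-> D)); ~((~C & ~D) <-> (~A -> ~C))}.
(~C -> (B <-> D)): β-rule — branch into ~~C  //  (B <-> D).
  branch 1 (add ~~C):
    ~((~C & ~D) <-> (~A -> ~C)): β-rule — branch into (~C & ~D), ~(~A -> ~C)  //  ~(~C & ~D), (~A -> ~C).
      branch 1.1 (add (~C & ~D), ~(~A -> ~C)):
        (~C & ~D): α-rule — add ~C, ~D.
        × closes — contains both C and ~C.
      branch 1.2 (add ~(~C & ~D), (~A -> ~C)):
        ~(~C & ~D): β-rule — branch into ~~C  //  ~~D.
          branch 1.2.1 (add ~~C):
            (~A -> ~C): β-rule — branch into ~~A  //  ~C.
              branch 1.2.1.1 (add ~~A):
                ○ open, literals {A=true, C=true}.
              branch 1.2.1.2 (add ~C):
                × closes — contains both C and ~C.
          branch 1.2.2 (add ~~D):
            (~A -> ~C): β-rule — branch into ~~A  //  ~C.
              branch 1.2.2.1 (add ~~A):
                ○ open, literals {A=true, C=true, D=true}.
              branch 1.2.2.2 (add ~C):
                × closes — contains both C and ~C.
  branch 2 (add (B <-> D)):
    ~((~C & ~D) <-> (~A -> ~C)): β-rule — branch into (~C & ~D), ~(~A -> ~C)  //  ~(~C & ~D), (~A -> ~C).
      branch 2.1 (add (~C & ~D), ~(~A -> ~C)):
        (~C & ~D): α-rule — add ~C, ~D.
        ~(~A -> ~C): α-rule — add ~A, ~~C.
        × closes — contains both C and ~C.
      branch 2.2 (add ~(~C & ~D), (~A -> ~C)):
        (B <-> D): β-rule — branch into B, D  //  ~B, ~D.
          branch 2.2.1 (add B, D):
            ~(~C & ~D): β-rule — branch into ~~C  //  ~~D.
              branch 2.2.1.1 (add ~~C):
                (~A -> ~C): β-rule — branch into ~~A  //  ~C.
                  branch 2.2.1.1.1 (add ~~A):
                    ○ open, literals {A=true, B=true, C=true, D=true}.
                  branch 2.2.1.1.2 (add ~C):
                    × closes — contains both C and ~C.
              branch 2.2.1.2 (add ~~D):
                (~A -> ~C): β-rule — branch into ~~A  //  ~C.
                  branch 2.2.1.2.1 (add ~~A):
                    ○ open, literals {A=true, B=true, D=true}.
                  branch 2.2.1.2.2 (add ~C):
                    ○ open, literals {B=true, C=false, D=true}.
          branch 2.2.2 (add ~B, ~D):
            ~(~C & ~D): β-rule — branch into ~~C  //  ~~D.
              branch 2.2.2.1 (add ~~C):
                (~A -> ~C): β-rule — branch into ~~A  //  ~C.
                  branch 2.2.2.1.1 (add ~~A):
                    ○ open, literals {A=true, B=false, C=true, D=false}.
                  branch 2.2.2.1.2 (add ~C):
                    × closes — contains both C and ~C.
              branch 2.2.2.2 (add ~~D):
                × closes — contains both D and ~D.
7 branches closed, 6 open.
An open branch gives a countermodel: A=true, C=true (unmentioned atoms arbitrary); the premises hold there but the conclusion fails.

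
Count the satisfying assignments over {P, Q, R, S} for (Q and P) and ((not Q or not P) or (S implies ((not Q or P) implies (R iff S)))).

3

Initial set: {((Q and P) and ((not Q or not P) or (S implies ((not Q or P) implies (R iff S)))))}.
((Q and P) and ((not Q or not P) or (S implies ((not Q or P) implies (R iff S))))): α-rule — add (Q and P), ((not Q or not P) or (S implies ((not Q or P) implies (R iff S)))).
(Q and P): α-rule — add Q, P.
((not Q or not P) or (S implies ((not Q or P) implies (R iff S)))): β-rule — branch into (not Q or not P)  //  (S implies ((not Q or P) implies (R iff S))).
  branch 1 (add (not Q or not P)):
    (not Q or not P): β-rule — branch into not Q  //  not P.
      branch 1.1 (add not Q):
        × closes — contains both Q and not Q.
      branch 1.2 (add not P):
        × closes — contains both P and not P.
  branch 2 (add (S implies ((not Q or P) implies (R iff S)))):
    (S implies ((not Q or P) implies (R iff S))): β-rule — branch into not S  //  ((not Q or P) implies (R iff S)).
      branch 2.1 (add not S):
        ○ open, literals {P=1, Q=1, S=0}.
      branch 2.2 (add ((not Q or P) implies (R iff S))):
        ((not Q or P) implies (R iff S)): β-rule — branch into not (not Q or P)  //  (R iff S).
          branch 2.2.1 (add not (not Q or P)):
            not (not Q or P): α-rule — add not not Q, not P.
            × closes — contains both P and not P.
          branch 2.2.2 (add (R iff S)):
            (R iff S): β-rule — branch into R, S  //  not R, not S.
              branch 2.2.2.1 (add R, S):
                ○ open, literals {P=1, Q=1, R=1, S=1}.
              branch 2.2.2.2 (add not R, not S):
                ○ open, literals {P=1, Q=1, R=0, S=0}.
3 branches closed, 3 open.
Each open branch fixes some atoms; the unmentioned ones are free. Counting distinct full assignments: branch {P=1, Q=1, S=0} (R) contributes 2 new; branch {P=1, Q=1, R=1, S=1} (none free) contributes 1 new; branch {P=1, Q=1, R=0, S=0} (none free) contributes 0 new. Total: 3.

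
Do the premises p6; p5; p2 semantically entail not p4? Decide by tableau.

Initial set: {p6; p5; p2; not not p4}.
○ open, literals {p2=T, p4=T, p5=T, p6=T}.
0 branches closed, 1 open.
An open branch gives a countermodel: p2=T, p4=T, p5=T, p6=T (unmentioned atoms arbitrary); the premises hold there but the conclusion fails.

No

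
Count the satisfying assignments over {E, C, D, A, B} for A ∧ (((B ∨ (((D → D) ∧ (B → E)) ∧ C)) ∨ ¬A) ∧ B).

Initial set: {T (A ∧ (((B ∨ (((D → D) ∧ (B → E)) ∧ C)) ∨ ¬A) ∧ B))}.
T (A ∧ (((B ∨ (((D → D) ∧ (B → E)) ∧ C)) ∨ ¬A) ∧ B)): α-rule — add T A, T (((B ∨ (((D → D) ∧ (B → E)) ∧ C)) ∨ ¬A) ∧ B).
T (((B ∨ (((D → D) ∧ (B → E)) ∧ C)) ∨ ¬A) ∧ B): α-rule — add T ((B ∨ (((D → D) ∧ (B → E)) ∧ C)) ∨ ¬A), T B.
T ((B ∨ (((D → D) ∧ (B → E)) ∧ C)) ∨ ¬A): β-rule — branch into T (B ∨ (((D → D) ∧ (B → E)) ∧ C))  //  T ¬A.
  branch 1 (add T (B ∨ (((D → D) ∧ (B → E)) ∧ C))):
    T (B ∨ (((D → D) ∧ (B → E)) ∧ C)): β-rule — branch into T B  //  T (((D → D) ∧ (B → E)) ∧ C).
      branch 1.1 (add T B):
        ○ open, literals {A=true, B=true}.
      branch 1.2 (add T (((D → D) ∧ (B → E)) ∧ C)):
        T (((D → D) ∧ (B → E)) ∧ C): α-rule — add T ((D → D) ∧ (B → E)), T C.
        T ((D → D) ∧ (B → E)): α-rule — add T (D → D), T (B → E).
        T (D → D): β-rule — branch into F D  //  T D.
          branch 1.2.1 (add F D):
            T (B → E): β-rule — branch into F B  //  T E.
              branch 1.2.1.1 (add F B):
                × closes — contains both B and ¬B.
              branch 1.2.1.2 (add T E):
                ○ open, literals {A=true, B=true, C=true, D=false, E=true}.
          branch 1.2.2 (add T D):
            T (B → E): β-rule — branch into F B  //  T E.
              branch 1.2.2.1 (add F B):
                × closes — contains both B and ¬B.
              branch 1.2.2.2 (add T E):
                ○ open, literals {A=true, B=true, C=true, D=true, E=true}.
  branch 2 (add T ¬A):
    × closes — contains both A and ¬A.
3 branches closed, 3 open.
Each open branch fixes some atoms; the unmentioned ones are free. Counting distinct full assignments: branch {A=true, B=true} (E, C, D) contributes 8 new; branch {A=true, B=true, C=true, D=false, E=true} (none free) contributes 0 new; branch {A=true, B=true, C=true, D=true, E=true} (none free) contributes 0 new. Total: 8.

8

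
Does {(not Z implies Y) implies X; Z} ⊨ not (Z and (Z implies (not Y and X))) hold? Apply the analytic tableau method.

No

Initial set: {((not Z implies Y) implies X); Z; not not (Z and (Z implies (not Y and X)))}.
not not (Z and (Z implies (not Y and X))): α-rule — add Z, (Z implies (not Y and X)).
((not Z implies Y) implies X): β-rule — branch into not (not Z implies Y)  //  X.
  branch 1 (add not (not Z implies Y)):
    not (not Z implies Y): α-rule — add not Z, not Y.
    × closes — contains both Z and not Z.
  branch 2 (add X):
    (Z implies (not Y and X)): β-rule — branch into not Z  //  (not Y and X).
      branch 2.1 (add not Z):
        × closes — contains both Z and not Z.
      branch 2.2 (add (not Y and X)):
        (not Y and X): α-rule — add not Y, X.
        ○ open, literals {X=T, Y=F, Z=T}.
2 branches closed, 1 open.
An open branch gives a countermodel: X=T, Y=F, Z=T (unmentioned atoms arbitrary); the premises hold there but the conclusion fails.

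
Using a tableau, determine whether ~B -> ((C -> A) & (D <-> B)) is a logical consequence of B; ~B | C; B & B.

Yes

Initial set: {B; (~B | C); (B & B); ~(~B -> ((C -> A) & (D <-> B)))}.
(B & B): α-rule — add B, B.
~(~B -> ((C -> A) & (D <-> B))): α-rule — add ~B, ~((C -> A) & (D <-> B)).
× closes — contains both B and ~B.
All 1 branch closes.
Every branch closed, so the premises entail the conclusion.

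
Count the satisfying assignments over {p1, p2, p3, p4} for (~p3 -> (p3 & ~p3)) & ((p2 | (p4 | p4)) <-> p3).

6

Initial set: {((~p3 -> (p3 & ~p3)) & ((p2 | (p4 | p4)) <-> p3))}.
((~p3 -> (p3 & ~p3)) & ((p2 | (p4 | p4)) <-> p3)): α-rule — add (~p3 -> (p3 & ~p3)), ((p2 | (p4 | p4)) <-> p3).
(~p3 -> (p3 & ~p3)): β-rule — branch into ~~p3  //  (p3 & ~p3).
  branch 1 (add ~~p3):
    ((p2 | (p4 | p4)) <-> p3): β-rule — branch into (p2 | (p4 | p4)), p3  //  ~(p2 | (p4 | p4)), ~p3.
      branch 1.1 (add (p2 | (p4 | p4)), p3):
        (p2 | (p4 | p4)): β-rule — branch into p2  //  (p4 | p4).
          branch 1.1.1 (add p2):
            ○ open, literals {p2=T, p3=T}.
          branch 1.1.2 (add (p4 | p4)):
            (p4 | p4): β-rule — branch into p4  //  p4.
              branch 1.1.2.1 (add p4):
                ○ open, literals {p3=T, p4=T}.
              branch 1.1.2.2 (add p4):
                ○ open, literals {p3=T, p4=T}.
      branch 1.2 (add ~(p2 | (p4 | p4)), ~p3):
        × closes — contains both p3 and ~p3.
  branch 2 (add (p3 & ~p3)):
    (p3 & ~p3): α-rule — add p3, ~p3.
    × closes — contains both p3 and ~p3.
2 branches closed, 3 open.
Each open branch fixes some atoms; the unmentioned ones are free. Counting distinct full assignments: branch {p2=T, p3=T} (p1, p4) contributes 4 new; branch {p3=T, p4=T} (p1, p2) contributes 2 new; branch {p3=T, p4=T} (p1, p2) contributes 0 new. Total: 6.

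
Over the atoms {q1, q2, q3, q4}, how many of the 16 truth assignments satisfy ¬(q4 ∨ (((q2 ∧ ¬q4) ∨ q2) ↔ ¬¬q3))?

4

Initial set: {¬(q4 ∨ (((q2 ∧ ¬q4) ∨ q2) ↔ ¬¬q3))}.
¬(q4 ∨ (((q2 ∧ ¬q4) ∨ q2) ↔ ¬¬q3)): α-rule — add ¬q4, ¬(((q2 ∧ ¬q4) ∨ q2) ↔ ¬¬q3).
¬(((q2 ∧ ¬q4) ∨ q2) ↔ ¬¬q3): β-rule — branch into ((q2 ∧ ¬q4) ∨ q2), ¬¬¬q3  //  ¬((q2 ∧ ¬q4) ∨ q2), ¬¬q3.
  branch 1 (add ((q2 ∧ ¬q4) ∨ q2), ¬¬¬q3):
    ¬¬¬q3: drop double negation, giving ¬q3.
    ((q2 ∧ ¬q4) ∨ q2): β-rule — branch into (q2 ∧ ¬q4)  //  q2.
      branch 1.1 (add (q2 ∧ ¬q4)):
        (q2 ∧ ¬q4): α-rule — add q2, ¬q4.
        ○ open, literals {q2=T, q3=F, q4=F}.
      branch 1.2 (add q2):
        ○ open, literals {q2=T, q3=F, q4=F}.
  branch 2 (add ¬((q2 ∧ ¬q4) ∨ q2), ¬¬q3):
    ¬((q2 ∧ ¬q4) ∨ q2): α-rule — add ¬(q2 ∧ ¬q4), ¬q2.
    ¬¬q3: drop double negation, giving q3.
    ¬(q2 ∧ ¬q4): β-rule — branch into ¬q2  //  ¬¬q4.
      branch 2.1 (add ¬q2):
        ○ open, literals {q2=F, q3=T, q4=F}.
      branch 2.2 (add ¬¬q4):
        × closes — contains both q4 and ¬q4.
1 branch closed, 3 open.
Each open branch fixes some atoms; the unmentioned ones are free. Counting distinct full assignments: branch {q2=T, q3=F, q4=F} (q1) contributes 2 new; branch {q2=T, q3=F, q4=F} (q1) contributes 0 new; branch {q2=F, q3=T, q4=F} (q1) contributes 2 new. Total: 4.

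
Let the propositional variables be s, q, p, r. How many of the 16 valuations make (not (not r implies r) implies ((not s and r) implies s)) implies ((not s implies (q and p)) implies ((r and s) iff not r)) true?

Initial set: {((not (not r implies r) implies ((not s and r) implies s)) implies ((not s implies (q and p)) implies ((r and s) iff not r)))}.
((not (not r implies r) implies ((not s and r) implies s)) implies ((not s implies (q and p)) implies ((r and s) iff not r))): β-rule — branch into not (not (not r implies r) implies ((not s and r) implies s))  //  ((not s implies (q and p)) implies ((r and s) iff not r)).
  branch 1 (add not (not (not r implies r) implies ((not s and r) implies s))):
    not (not (not r implies r) implies ((not s and r) implies s)): α-rule — add not (not r implies r), not ((not s and r) implies s).
    not (not r implies r): α-rule — add not r, not r.
    not ((not s and r) implies s): α-rule — add (not s and r), not s.
    (not s and r): α-rule — add not s, r.
    × closes — contains both r and not r.
  branch 2 (add ((not s implies (q and p)) implies ((r and s) iff not r))):
    ((not s implies (q and p)) implies ((r and s) iff not r)): β-rule — branch into not (not s implies (q and p))  //  ((r and s) iff not r).
      branch 2.1 (add not (not s implies (q and p))):
        not (not s implies (q and p)): α-rule — add not s, not (q and p).
        not (q and p): β-rule — branch into not q  //  not p.
          branch 2.1.1 (add not q):
            ○ open, literals {q=false, s=false}.
          branch 2.1.2 (add not p):
            ○ open, literals {p=false, s=false}.
      branch 2.2 (add ((r and s) iff not r)):
        ((r and s) iff not r): β-rule — branch into (r and s), not r  //  not (r and s), not not r.
          branch 2.2.1 (add (r and s), not r):
            (r and s): α-rule — add r, s.
            × closes — contains both r and not r.
          branch 2.2.2 (add not (r and s), not not r):
            not (r and s): β-rule — branch into not r  //  not s.
              branch 2.2.2.1 (add not r):
                × closes — contains both r and not r.
              branch 2.2.2.2 (add not s):
                ○ open, literals {r=true, s=false}.
3 branches closed, 3 open.
Each open branch fixes some atoms; the unmentioned ones are free. Counting distinct full assignments: branch {q=false, s=false} (p, r) contributes 4 new; branch {p=false, s=false} (q, r) contributes 2 new; branch {r=true, s=false} (q, p) contributes 1 new. Total: 7.

7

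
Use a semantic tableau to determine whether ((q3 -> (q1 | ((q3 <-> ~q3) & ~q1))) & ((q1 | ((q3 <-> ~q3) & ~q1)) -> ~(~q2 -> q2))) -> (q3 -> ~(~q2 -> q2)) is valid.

Valid

Assume the negation and expand:
Initial set: {~(((q3 -> (q1 | ((q3 <-> ~q3) & ~q1))) & ((q1 | ((q3 <-> ~q3) & ~q1)) -> ~(~q2 -> q2))) -> (q3 -> ~(~q2 -> q2)))}.
~(((q3 -> (q1 | ((q3 <-> ~q3) & ~q1))) & ((q1 | ((q3 <-> ~q3) & ~q1)) -> ~(~q2 -> q2))) -> (q3 -> ~(~q2 -> q2))): α-rule — add ((q3 -> (q1 | ((q3 <-> ~q3) & ~q1))) & ((q1 | ((q3 <-> ~q3) & ~q1)) -> ~(~q2 -> q2))), ~(q3 -> ~(~q2 -> q2)).
((q3 -> (q1 | ((q3 <-> ~q3) & ~q1))) & ((q1 | ((q3 <-> ~q3) & ~q1)) -> ~(~q2 -> q2))): α-rule — add (q3 -> (q1 | ((q3 <-> ~q3) & ~q1))), ((q1 | ((q3 <-> ~q3) & ~q1)) -> ~(~q2 -> q2)).
~(q3 -> ~(~q2 -> q2)): α-rule — add q3, ~~(~q2 -> q2).
(q3 -> (q1 | ((q3 <-> ~q3) & ~q1))): β-rule — branch into ~q3  //  (q1 | ((q3 <-> ~q3) & ~q1)).
  branch 1 (add ~q3):
    × closes — contains both q3 and ~q3.
  branch 2 (add (q1 | ((q3 <-> ~q3) & ~q1))):
    ((q1 | ((q3 <-> ~q3) & ~q1)) -> ~(~q2 -> q2)): β-rule — branch into ~(q1 | ((q3 <-> ~q3) & ~q1))  //  ~(~q2 -> q2).
      branch 2.1 (add ~(q1 | ((q3 <-> ~q3) & ~q1))):
        ~(q1 | ((q3 <-> ~q3) & ~q1)): α-rule — add ~q1, ~((q3 <-> ~q3) & ~q1).
        ~~(~q2 -> q2): β-rule — branch into ~~q2  //  q2.
          branch 2.1.1 (add ~~q2):
            (q1 | ((q3 <-> ~q3) & ~q1)): β-rule — branch into q1  //  ((q3 <-> ~q3) & ~q1).
              branch 2.1.1.1 (add q1):
                × closes — contains both q1 and ~q1.
              branch 2.1.1.2 (add ((q3 <-> ~q3) & ~q1)):
                ((q3 <-> ~q3) & ~q1): α-rule — add (q3 <-> ~q3), ~q1.
                ~((q3 <-> ~q3) & ~q1): β-rule — branch into ~(q3 <-> ~q3)  //  ~~q1.
                  branch 2.1.1.2.1 (add ~(q3 <-> ~q3)):
                    (q3 <-> ~q3): β-rule — branch into q3, ~q3  //  ~q3, ~~q3.
                      branch 2.1.1.2.1.1 (add q3, ~q3):
                        × closes — contains both q3 and ~q3.
                      branch 2.1.1.2.1.2 (add ~q3, ~~q3):
                        × closes — contains both q3 and ~q3.
                  branch 2.1.1.2.2 (add ~~q1):
                    × closes — contains both q1 and ~q1.
          branch 2.1.2 (add q2):
            (q1 | ((q3 <-> ~q3) & ~q1)): β-rule — branch into q1  //  ((q3 <-> ~q3) & ~q1).
              branch 2.1.2.1 (add q1):
                × closes — contains both q1 and ~q1.
              branch 2.1.2.2 (add ((q3 <-> ~q3) & ~q1)):
                ((q3 <-> ~q3) & ~q1): α-rule — add (q3 <-> ~q3), ~q1.
                ~((q3 <-> ~q3) & ~q1): β-rule — branch into ~(q3 <-> ~q3)  //  ~~q1.
                  branch 2.1.2.2.1 (add ~(q3 <-> ~q3)):
                    (q3 <-> ~q3): β-rule — branch into q3, ~q3  //  ~q3, ~~q3.
                      branch 2.1.2.2.1.1 (add q3, ~q3):
                        × closes — contains both q3 and ~q3.
                      branch 2.1.2.2.1.2 (add ~q3, ~~q3):
                        × closes — contains both q3 and ~q3.
                  branch 2.1.2.2.2 (add ~~q1):
                    × closes — contains both q1 and ~q1.
      branch 2.2 (add ~(~q2 -> q2)):
        ~(~q2 -> q2): α-rule — add ~q2, ~q2.
        ~~(~q2 -> q2): β-rule — branch into ~~q2  //  q2.
          branch 2.2.1 (add ~~q2):
            × closes — contains both q2 and ~q2.
          branch 2.2.2 (add q2):
            × closes — contains both q2 and ~q2.
All 11 branches close.
Every branch closed, so the negation is unsatisfiable and the formula is valid.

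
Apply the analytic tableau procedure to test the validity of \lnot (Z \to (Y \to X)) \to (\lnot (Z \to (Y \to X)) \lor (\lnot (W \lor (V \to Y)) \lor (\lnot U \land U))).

Assume the negation and expand:
Initial set: {F (\lnot (Z \to (Y \to X)) \to (\lnot (Z \to (Y \to X)) \lor (\lnot (W \lor (V \to Y)) \lor (\lnot U \land U))))}.
F (\lnot (Z \to (Y \to X)) \to (\lnot (Z \to (Y \to X)) \lor (\lnot (W \lor (V \to Y)) \lor (\lnot U \land U)))): α-rule — add T \lnot (Z \to (Y \to X)), F (\lnot (Z \to (Y \to X)) \lor (\lnot (W \lor (V \to Y)) \lor (\lnot U \land U))).
T \lnot (Z \to (Y \to X)): α-rule — add T Z, F (Y \to X).
F (\lnot (Z \to (Y \to X)) \lor (\lnot (W \lor (V \to Y)) \lor (\lnot U \land U))): α-rule — add F \lnot (Z \to (Y \to X)), F (\lnot (W \lor (V \to Y)) \lor (\lnot U \land U)).
F (Y \to X): α-rule — add T Y, F X.
F (\lnot (W \lor (V \to Y)) \lor (\lnot U \land U)): α-rule — add F \lnot (W \lor (V \to Y)), F (\lnot U \land U).
F \lnot (Z \to (Y \to X)): β-rule — branch into F Z  //  T (Y \to X).
  branch 1 (add F Z):
    × closes — contains both Z and \lnot Z.
  branch 2 (add T (Y \to X)):
    F \lnot (W \lor (V \to Y)): β-rule — branch into T W  //  T (V \to Y).
      branch 2.1 (add T W):
        F (\lnot U \land U): β-rule — branch into F \lnot U  //  F U.
          branch 2.1.1 (add F \lnot U):
            T (Y \to X): β-rule — branch into F Y  //  T X.
              branch 2.1.1.1 (add F Y):
                × closes — contains both Y and \lnot Y.
              branch 2.1.1.2 (add T X):
                × closes — contains both X and \lnot X.
          branch 2.1.2 (add F U):
            T (Y \to X): β-rule — branch into F Y  //  T X.
              branch 2.1.2.1 (add F Y):
                × closes — contains both Y and \lnot Y.
              branch 2.1.2.2 (add T X):
                × closes — contains both X and \lnot X.
      branch 2.2 (add T (V \to Y)):
        F (\lnot U \land U): β-rule — branch into F \lnot U  //  F U.
          branch 2.2.1 (add F \lnot U):
            T (Y \to X): β-rule — branch into F Y  //  T X.
              branch 2.2.1.1 (add F Y):
                × closes — contains both Y and \lnot Y.
              branch 2.2.1.2 (add T X):
                × closes — contains both X and \lnot X.
          branch 2.2.2 (add F U):
            T (Y \to X): β-rule — branch into F Y  //  T X.
              branch 2.2.2.1 (add F Y):
                × closes — contains both Y and \lnot Y.
              branch 2.2.2.2 (add T X):
                × closes — contains both X and \lnot X.
All 9 branches close.
Every branch closed, so the negation is unsatisfiable and the formula is valid.

Valid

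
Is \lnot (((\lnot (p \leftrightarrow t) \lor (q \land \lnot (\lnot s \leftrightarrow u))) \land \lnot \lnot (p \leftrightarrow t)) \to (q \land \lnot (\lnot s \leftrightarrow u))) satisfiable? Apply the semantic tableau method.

Unsatisfiable

Initial set: {T \lnot (((\lnot (p \leftrightarrow t) \lor (q \land \lnot (\lnot s \leftrightarrow u))) \land \lnot \lnot (p \leftrightarrow t)) \to (q \land \lnot (\lnot s \leftrightarrow u)))}.
T \lnot (((\lnot (p \leftrightarrow t) \lor (q \land \lnot (\lnot s \leftrightarrow u))) \land \lnot \lnot (p \leftrightarrow t)) \to (q \land \lnot (\lnot s \leftrightarrow u))): α-rule — add T ((\lnot (p \leftrightarrow t) \lor (q \land \lnot (\lnot s \leftrightarrow u))) \land \lnot \lnot (p \leftrightarrow t)), F (q \land \lnot (\lnot s \leftrightarrow u)).
T ((\lnot (p \leftrightarrow t) \lor (q \land \lnot (\lnot s \leftrightarrow u))) \land \lnot \lnot (p \leftrightarrow t)): α-rule — add T (\lnot (p \leftrightarrow t) \lor (q \land \lnot (\lnot s \leftrightarrow u))), T \lnot \lnot (p \leftrightarrow t).
T \lnot \lnot (p \leftrightarrow t): drop double negation, giving T (p \leftrightarrow t).
F (q \land \lnot (\lnot s \leftrightarrow u)): β-rule — branch into F q  //  F \lnot (\lnot s \leftrightarrow u).
  branch 1 (add F q):
    T (\lnot (p \leftrightarrow t) \lor (q \land \lnot (\lnot s \leftrightarrow u))): β-rule — branch into T \lnot (p \leftrightarrow t)  //  T (q \land \lnot (\lnot s \leftrightarrow u)).
      branch 1.1 (add T \lnot (p \leftrightarrow t)):
        T (p \leftrightarrow t): β-rule — branch into T p, T t  //  F p, F t.
          branch 1.1.1 (add T p, T t):
            T \lnot (p \leftrightarrow t): β-rule — branch into T p, F t  //  F p, T t.
              branch 1.1.1.1 (add T p, F t):
                × closes — contains both t and \lnot t.
              branch 1.1.1.2 (add F p, T t):
                × closes — contains both p and \lnot p.
          branch 1.1.2 (add F p, F t):
            T \lnot (p \leftrightarrow t): β-rule — branch into T p, F t  //  F p, T t.
              branch 1.1.2.1 (add T p, F t):
                × closes — contains both p and \lnot p.
              branch 1.1.2.2 (add F p, T t):
                × closes — contains both t and \lnot t.
      branch 1.2 (add T (q \land \lnot (\lnot s \leftrightarrow u))):
        T (q \land \lnot (\lnot s \leftrightarrow u)): α-rule — add T q, T \lnot (\lnot s \leftrightarrow u).
        × closes — contains both q and \lnot q.
  branch 2 (add F \lnot (\lnot s \leftrightarrow u)):
    T (\lnot (p \leftrightarrow t) \lor (q \land \lnot (\lnot s \leftrightarrow u))): β-rule — branch into T \lnot (p \leftrightarrow t)  //  T (q \land \lnot (\lnot s \leftrightarrow u)).
      branch 2.1 (add T \lnot (p \leftrightarrow t)):
        T (p \leftrightarrow t): β-rule — branch into T p, T t  //  F p, F t.
          branch 2.1.1 (add T p, T t):
            F \lnot (\lnot s \leftrightarrow u): β-rule — branch into T \lnot s, T u  //  F \lnot s, F u.
              branch 2.1.1.1 (add T \lnot s, T u):
                T \lnot (p \leftrightarrow t): β-rule — branch into T p, F t  //  F p, T t.
                  branch 2.1.1.1.1 (add T p, F t):
                    × closes — contains both t and \lnot t.
                  branch 2.1.1.1.2 (add F p, T t):
                    × closes — contains both p and \lnot p.
              branch 2.1.1.2 (add F \lnot s, F u):
                T \lnot (p \leftrightarrow t): β-rule — branch into T p, F t  //  F p, T t.
                  branch 2.1.1.2.1 (add T p, F t):
                    × closes — contains both t and \lnot t.
                  branch 2.1.1.2.2 (add F p, T t):
                    × closes — contains both p and \lnot p.
          branch 2.1.2 (add F p, F t):
            F \lnot (\lnot s \leftrightarrow u): β-rule — branch into T \lnot s, T u  //  F \lnot s, F u.
              branch 2.1.2.1 (add T \lnot s, T u):
                T \lnot (p \leftrightarrow t): β-rule — branch into T p, F t  //  F p, T t.
                  branch 2.1.2.1.1 (add T p, F t):
                    × closes — contains both p and \lnot p.
                  branch 2.1.2.1.2 (add F p, T t):
                    × closes — contains both t and \lnot t.
              branch 2.1.2.2 (add F \lnot s, F u):
                T \lnot (p \leftrightarrow t): β-rule — branch into T p, F t  //  F p, T t.
                  branch 2.1.2.2.1 (add T p, F t):
                    × closes — contains both p and \lnot p.
                  branch 2.1.2.2.2 (add F p, T t):
                    × closes — contains both t and \lnot t.
      branch 2.2 (add T (q \land \lnot (\lnot s \leftrightarrow u))):
        T (q \land \lnot (\lnot s \leftrightarrow u)): α-rule — add T q, T \lnot (\lnot s \leftrightarrow u).
        T (p \leftrightarrow t): β-rule — branch into T p, T t  //  F p, F t.
          branch 2.2.1 (add T p, T t):
            F \lnot (\lnot s \leftrightarrow u): β-rule — branch into T \lnot s, T u  //  F \lnot s, F u.
              branch 2.2.1.1 (add T \lnot s, T u):
                T \lnot (\lnot s \leftrightarrow u): β-rule — branch into T \lnot s, F u  //  F \lnot s, T u.
                  branch 2.2.1.1.1 (add T \lnot s, F u):
                    × closes — contains both u and \lnot u.
                  branch 2.2.1.1.2 (add F \lnot s, T u):
                    × closes — contains both s and \lnot s.
              branch 2.2.1.2 (add F \lnot s, F u):
                T \lnot (\lnot s \leftrightarrow u): β-rule — branch into T \lnot s, F u  //  F \lnot s, T u.
                  branch 2.2.1.2.1 (add T \lnot s, F u):
                    × closes — contains both s and \lnot s.
                  branch 2.2.1.2.2 (add F \lnot s, T u):
                    × closes — contains both u and \lnot u.
          branch 2.2.2 (add F p, F t):
            F \lnot (\lnot s \leftrightarrow u): β-rule — branch into T \lnot s, T u  //  F \lnot s, F u.
              branch 2.2.2.1 (add T \lnot s, T u):
                T \lnot (\lnot s \leftrightarrow u): β-rule — branch into T \lnot s, F u  //  F \lnot s, T u.
                  branch 2.2.2.1.1 (add T \lnot s, F u):
                    × closes — contains both u and \lnot u.
                  branch 2.2.2.1.2 (add F \lnot s, T u):
                    × closes — contains both s and \lnot s.
              branch 2.2.2.2 (add F \lnot s, F u):
                T \lnot (\lnot s \leftrightarrow u): β-rule — branch into T \lnot s, F u  //  F \lnot s, T u.
                  branch 2.2.2.2.1 (add T \lnot s, F u):
                    × closes — contains both s and \lnot s.
                  branch 2.2.2.2.2 (add F \lnot s, T u):
                    × closes — contains both u and \lnot u.
All 21 branches close.
Every branch closed; the formula is unsatisfiable.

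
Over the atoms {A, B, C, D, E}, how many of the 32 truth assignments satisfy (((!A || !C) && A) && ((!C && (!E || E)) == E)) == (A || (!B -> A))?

12

Initial set: {T ((((!A || !C) && A) && ((!C && (!E || E)) == E)) == (A || (!B -> A)))}.
T ((((!A || !C) && A) && ((!C && (!E || E)) == E)) == (A || (!B -> A))): β-rule — branch into T (((!A || !C) && A) && ((!C && (!E || E)) == E)), T (A || (!B -> A))  //  F (((!A || !C) && A) && ((!C && (!E || E)) == E)), F (A || (!B -> A)).
  branch 1 (add T (((!A || !C) && A) && ((!C && (!E || E)) == E)), T (A || (!B -> A))):
    T (((!A || !C) && A) && ((!C && (!E || E)) == E)): α-rule — add T ((!A || !C) && A), T ((!C && (!E || E)) == E).
    T ((!A || !C) && A): α-rule — add T (!A || !C), T A.
    T (A || (!B -> A)): β-rule — branch into T A  //  T (!B -> A).
      branch 1.1 (add T A):
        T ((!C && (!E || E)) == E): β-rule — branch into T (!C && (!E || E)), T E  //  F (!C && (!E || E)), F E.
          branch 1.1.1 (add T (!C && (!E || E)), T E):
            T (!C && (!E || E)): α-rule — add T !C, T (!E || E).
            T (!A || !C): β-rule — branch into T !A  //  T !C.
              branch 1.1.1.1 (add T !A):
                × closes — contains both A and !A.
              branch 1.1.1.2 (add T !C):
                T (!E || E): β-rule — branch into T !E  //  T E.
                  branch 1.1.1.2.1 (add T !E):
                    × closes — contains both E and !E.
                  branch 1.1.1.2.2 (add T E):
                    ○ open, literals {A=true, C=false, E=true}.
          branch 1.1.2 (add F (!C && (!E || E)), F E):
            T (!A || !C): β-rule — branch into T !A  //  T !C.
              branch 1.1.2.1 (add T !A):
                × closes — contains both A and !A.
              branch 1.1.2.2 (add T !C):
                F (!C && (!E || E)): β-rule — branch into F !C  //  F (!E || E).
                  branch 1.1.2.2.1 (add F !C):
                    × closes — contains both C and !C.
                  branch 1.1.2.2.2 (add F (!E || E)):
                    F (!E || E): α-rule — add F !E, F E.
                    × closes — contains both E and !E.
      branch 1.2 (add T (!B -> A)):
        T ((!C && (!E || E)) == E): β-rule — branch into T (!C && (!E || E)), T E  //  F (!C && (!E || E)), F E.
          branch 1.2.1 (add T (!C && (!E || E)), T E):
            T (!C && (!E || E)): α-rule — add T !C, T (!E || E).
            T (!A || !C): β-rule — branch into T !A  //  T !C.
              branch 1.2.1.1 (add T !A):
                × closes — contains both A and !A.
              branch 1.2.1.2 (add T !C):
                T (!B -> A): β-rule — branch into F !B  //  T A.
                  branch 1.2.1.2.1 (add F !B):
                    T (!E || E): β-rule — branch into T !E  //  T E.
                      branch 1.2.1.2.1.1 (add T !E):
                        × closes — contains both E and !E.
                      branch 1.2.1.2.1.2 (add T E):
                        ○ open, literals {A=true, B=true, C=false, E=true}.
                  branch 1.2.1.2.2 (add T A):
                    T (!E || E): β-rule — branch into T !E  //  T E.
                      branch 1.2.1.2.2.1 (add T !E):
                        × closes — contains both E and !E.
                      branch 1.2.1.2.2.2 (add T E):
                        ○ open, literals {A=true, C=false, E=true}.
          branch 1.2.2 (add F (!C && (!E || E)), F E):
            T (!A || !C): β-rule — branch into T !A  //  T !C.
              branch 1.2.2.1 (add T !A):
                × closes — contains both A and !A.
              branch 1.2.2.2 (add T !C):
                T (!B -> A): β-rule — branch into F !B  //  T A.
                  branch 1.2.2.2.1 (add F !B):
                    F (!C && (!E || E)): β-rule — branch into F !C  //  F (!E || E).
                      branch 1.2.2.2.1.1 (add F !C):
                        × closes — contains both C and !C.
                      branch 1.2.2.2.1.2 (add F (!E || E)):
                        F (!E || E): α-rule — add F !E, F E.
                        × closes — contains both E and !E.
                  branch 1.2.2.2.2 (add T A):
                    F (!C && (!E || E)): β-rule — branch into F !C  //  F (!E || E).
                      branch 1.2.2.2.2.1 (add F !C):
                        × closes — contains both C and !C.
                      branch 1.2.2.2.2.2 (add F (!E || E)):
                        F (!E || E): α-rule — add F !E, F E.
                        × closes — contains both E and !E.
  branch 2 (add F (((!A || !C) && A) && ((!C && (!E || E)) == E)), F (A || (!B -> A))):
    F (A || (!B -> A)): α-rule — add F A, F (!B -> A).
    F (!B -> A): α-rule — add T !B, F A.
    F (((!A || !C) && A) && ((!C && (!E || E)) == E)): β-rule — branch into F ((!A || !C) && A)  //  F ((!C && (!E || E)) == E).
      branch 2.1 (add F ((!A || !C) && A)):
        F ((!A || !C) && A): β-rule — branch into F (!A || !C)  //  F A.
          branch 2.1.1 (add F (!A || !C)):
            F (!A || !C): α-rule — add F !A, F !C.
            × closes — contains both A and !A.
          branch 2.1.2 (add F A):
            ○ open, literals {A=false, B=false}.
      branch 2.2 (add F ((!C && (!E || E)) == E)):
        F ((!C && (!E || E)) == E): β-rule — branch into T (!C && (!E || E)), F E  //  F (!C && (!E || E)), T E.
          branch 2.2.1 (add T (!C && (!E || E)), F E):
            T (!C && (!E || E)): α-rule — add T !C, T (!E || E).
            T (!E || E): β-rule — branch into T !E  //  T E.
              branch 2.2.1.1 (add T !E):
                ○ open, literals {A=false, B=false, C=false, E=false}.
              branch 2.2.1.2 (add T E):
                × closes — contains both E and !E.
          branch 2.2.2 (add F (!C && (!E || E)), T E):
            F (!C && (!E || E)): β-rule — branch into F !C  //  F (!E || E).
              branch 2.2.2.1 (add F !C):
                ○ open, literals {A=false, B=false, C=true, E=true}.
              branch 2.2.2.2 (add F (!E || E)):
                F (!E || E): α-rule — add F !E, F E.
                × closes — contains both E and !E.
16 branches closed, 6 open.
Each open branch fixes some atoms; the unmentioned ones are free. Counting distinct full assignments: branch {A=true, C=false, E=true} (B, D) contributes 4 new; branch {A=true, B=true, C=false, E=true} (D) contributes 0 new; branch {A=true, C=false, E=true} (B, D) contributes 0 new; branch {A=false, B=false} (C, D, E) contributes 8 new; branch {A=false, B=false, C=false, E=false} (D) contributes 0 new; branch {A=false, B=false, C=true, E=true} (D) contributes 0 new. Total: 12.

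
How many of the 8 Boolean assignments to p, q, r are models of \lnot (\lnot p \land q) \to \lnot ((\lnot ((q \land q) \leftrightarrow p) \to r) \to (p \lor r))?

Initial set: {(\lnot (\lnot p \land q) \to \lnot ((\lnot ((q \land q) \leftrightarrow p) \to r) \to (p \lor r)))}.
(\lnot (\lnot p \land q) \to \lnot ((\lnot ((q \land q) \leftrightarrow p) \to r) \to (p \lor r))): β-rule — branch into \lnot \lnot (\lnot p \land q)  //  \lnot ((\lnot ((q \land q) \leftrightarrow p) \to r) \to (p \lor r)).
  branch 1 (add \lnot \lnot (\lnot p \land q)):
    \lnot \lnot (\lnot p \land q): α-rule — add \lnot p, q.
    ○ open, literals {p=0, q=1}.
  branch 2 (add \lnot ((\lnot ((q \land q) \leftrightarrow p) \to r) \to (p \lor r))):
    \lnot ((\lnot ((q \land q) \leftrightarrow p) \to r) \to (p \lor r)): α-rule — add (\lnot ((q \land q) \leftrightarrow p) \to r), \lnot (p \lor r).
    \lnot (p \lor r): α-rule — add \lnot p, \lnot r.
    (\lnot ((q \land q) \leftrightarrow p) \to r): β-rule — branch into \lnot \lnot ((q \land q) \leftrightarrow p)  //  r.
      branch 2.1 (add \lnot \lnot ((q \land q) \leftrightarrow p)):
        \lnot \lnot ((q \land q) \leftrightarrow p): β-rule — branch into (q \land q), p  //  \lnot (q \land q), \lnot p.
          branch 2.1.1 (add (q \land q), p):
            × closes — contains both p and \lnot p.
          branch 2.1.2 (add \lnot (q \land q), \lnot p):
            \lnot (q \land q): β-rule — branch into \lnot q  //  \lnot q.
              branch 2.1.2.1 (add \lnot q):
                ○ open, literals {p=0, q=0, r=0}.
              branch 2.1.2.2 (add \lnot q):
                ○ open, literals {p=0, q=0, r=0}.
      branch 2.2 (add r):
        × closes — contains both r and \lnot r.
2 branches closed, 3 open.
Each open branch fixes some atoms; the unmentioned ones are free. Counting distinct full assignments: branch {p=0, q=1} (r) contributes 2 new; branch {p=0, q=0, r=0} (none free) contributes 1 new; branch {p=0, q=0, r=0} (none free) contributes 0 new. Total: 3.

3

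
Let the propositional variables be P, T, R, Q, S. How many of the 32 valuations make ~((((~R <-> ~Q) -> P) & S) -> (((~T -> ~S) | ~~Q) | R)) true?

1

Initial set: {T ~((((~R <-> ~Q) -> P) & S) -> (((~T -> ~S) | ~~Q) | R))}.
T ~((((~R <-> ~Q) -> P) & S) -> (((~T -> ~S) | ~~Q) | R)): α-rule — add T (((~R <-> ~Q) -> P) & S), F (((~T -> ~S) | ~~Q) | R).
T (((~R <-> ~Q) -> P) & S): α-rule — add T ((~R <-> ~Q) -> P), T S.
F (((~T -> ~S) | ~~Q) | R): α-rule — add F ((~T -> ~S) | ~~Q), F R.
F ((~T -> ~S) | ~~Q): α-rule — add F (~T -> ~S), F ~~Q.
F (~T -> ~S): α-rule — add T ~T, F ~S.
F ~~Q: drop double negation, giving F Q.
T ((~R <-> ~Q) -> P): β-rule — branch into F (~R <-> ~Q)  //  T P.
  branch 1 (add F (~R <-> ~Q)):
    F (~R <-> ~Q): β-rule — branch into T ~R, F ~Q  //  F ~R, T ~Q.
      branch 1.1 (add T ~R, F ~Q):
        × closes — contains both Q and ~Q.
      branch 1.2 (add F ~R, T ~Q):
        × closes — contains both R and ~R.
  branch 2 (add T P):
    ○ open, literals {P=T, Q=F, R=F, S=T, T=F}.
2 branches closed, 1 open.
Each open branch fixes some atoms; the unmentioned ones are free. Counting distinct full assignments: branch {P=T, Q=F, R=F, S=T, T=F} (none free) contributes 1 new. Total: 1.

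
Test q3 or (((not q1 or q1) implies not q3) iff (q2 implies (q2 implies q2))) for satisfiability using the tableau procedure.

Satisfiable

Initial set: {(q3 or (((not q1 or q1) implies not q3) iff (q2 implies (q2 implies q2))))}.
(q3 or (((not q1 or q1) implies not q3) iff (q2 implies (q2 implies q2)))): β-rule — branch into q3  //  (((not q1 or q1) implies not q3) iff (q2 implies (q2 implies q2))).
  branch 1 (add q3):
    ○ open, literals {q3=true}.
  branch 2 (add (((not q1 or q1) implies not q3) iff (q2 implies (q2 implies q2)))):
    (((not q1 or q1) implies not q3) iff (q2 implies (q2 implies q2))): β-rule — branch into ((not q1 or q1) implies not q3), (q2 implies (q2 implies q2))  //  not ((not q1 or q1) implies not q3), not (q2 implies (q2 implies q2)).
      branch 2.1 (add ((not q1 or q1) implies not q3), (q2 implies (q2 implies q2))):
        ((not q1 or q1) implies not q3): β-rule — branch into not (not q1 or q1)  //  not q3.
          branch 2.1.1 (add not (not q1 or q1)):
            not (not q1 or q1): α-rule — add not not q1, not q1.
            × closes — contains both q1 and not q1.
          branch 2.1.2 (add not q3):
            (q2 implies (q2 implies q2)): β-rule — branch into not q2  //  (q2 implies q2).
              branch 2.1.2.1 (add not q2):
                ○ open, literals {q2=false, q3=false}.
              branch 2.1.2.2 (add (q2 implies q2)):
                (q2 implies q2): β-rule — branch into not q2  //  q2.
                  branch 2.1.2.2.1 (add not q2):
                    ○ open, literals {q2=false, q3=false}.
                  branch 2.1.2.2.2 (add q2):
                    ○ open, literals {q2=true, q3=false}.
      branch 2.2 (add not ((not q1 or q1) implies not q3), not (q2 implies (q2 implies q2))):
        not ((not q1 or q1) implies not q3): α-rule — add (not q1 or q1), not not q3.
        not (q2 implies (q2 implies q2)): α-rule — add q2, not (q2 implies q2).
        not (q2 implies q2): α-rule — add q2, not q2.
        × closes — contains both q2 and not q2.
2 branches closed, 4 open.
An open branch gives a satisfying assignment: q3=true.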